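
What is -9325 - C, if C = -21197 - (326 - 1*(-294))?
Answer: 12492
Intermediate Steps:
C = -21817 (C = -21197 - (326 + 294) = -21197 - 1*620 = -21197 - 620 = -21817)
-9325 - C = -9325 - 1*(-21817) = -9325 + 21817 = 12492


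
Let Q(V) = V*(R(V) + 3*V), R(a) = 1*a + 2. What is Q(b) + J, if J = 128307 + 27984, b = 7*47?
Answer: 589913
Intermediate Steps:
R(a) = 2 + a (R(a) = a + 2 = 2 + a)
b = 329
J = 156291
Q(V) = V*(2 + 4*V) (Q(V) = V*((2 + V) + 3*V) = V*(2 + 4*V))
Q(b) + J = 2*329*(1 + 2*329) + 156291 = 2*329*(1 + 658) + 156291 = 2*329*659 + 156291 = 433622 + 156291 = 589913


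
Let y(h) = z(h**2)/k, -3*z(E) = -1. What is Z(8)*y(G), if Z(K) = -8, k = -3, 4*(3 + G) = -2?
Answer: 8/9 ≈ 0.88889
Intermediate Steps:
G = -7/2 (G = -3 + (1/4)*(-2) = -3 - 1/2 = -7/2 ≈ -3.5000)
z(E) = 1/3 (z(E) = -1/3*(-1) = 1/3)
y(h) = -1/9 (y(h) = (1/3)/(-3) = (1/3)*(-1/3) = -1/9)
Z(8)*y(G) = -8*(-1/9) = 8/9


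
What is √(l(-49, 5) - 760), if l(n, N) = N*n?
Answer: I*√1005 ≈ 31.702*I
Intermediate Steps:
√(l(-49, 5) - 760) = √(5*(-49) - 760) = √(-245 - 760) = √(-1005) = I*√1005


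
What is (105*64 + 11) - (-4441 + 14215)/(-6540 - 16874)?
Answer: 78804704/11707 ≈ 6731.4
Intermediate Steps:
(105*64 + 11) - (-4441 + 14215)/(-6540 - 16874) = (6720 + 11) - 9774/(-23414) = 6731 - 9774*(-1)/23414 = 6731 - 1*(-4887/11707) = 6731 + 4887/11707 = 78804704/11707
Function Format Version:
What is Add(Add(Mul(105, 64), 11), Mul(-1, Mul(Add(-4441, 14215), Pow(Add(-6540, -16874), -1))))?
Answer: Rational(78804704, 11707) ≈ 6731.4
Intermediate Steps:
Add(Add(Mul(105, 64), 11), Mul(-1, Mul(Add(-4441, 14215), Pow(Add(-6540, -16874), -1)))) = Add(Add(6720, 11), Mul(-1, Mul(9774, Pow(-23414, -1)))) = Add(6731, Mul(-1, Mul(9774, Rational(-1, 23414)))) = Add(6731, Mul(-1, Rational(-4887, 11707))) = Add(6731, Rational(4887, 11707)) = Rational(78804704, 11707)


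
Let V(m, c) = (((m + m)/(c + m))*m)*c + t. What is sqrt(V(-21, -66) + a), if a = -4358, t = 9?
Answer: I*sqrt(3094793)/29 ≈ 60.662*I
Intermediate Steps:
V(m, c) = 9 + 2*c*m**2/(c + m) (V(m, c) = (((m + m)/(c + m))*m)*c + 9 = (((2*m)/(c + m))*m)*c + 9 = ((2*m/(c + m))*m)*c + 9 = (2*m**2/(c + m))*c + 9 = 2*c*m**2/(c + m) + 9 = 9 + 2*c*m**2/(c + m))
sqrt(V(-21, -66) + a) = sqrt((9*(-66) + 9*(-21) + 2*(-66)*(-21)**2)/(-66 - 21) - 4358) = sqrt((-594 - 189 + 2*(-66)*441)/(-87) - 4358) = sqrt(-(-594 - 189 - 58212)/87 - 4358) = sqrt(-1/87*(-58995) - 4358) = sqrt(19665/29 - 4358) = sqrt(-106717/29) = I*sqrt(3094793)/29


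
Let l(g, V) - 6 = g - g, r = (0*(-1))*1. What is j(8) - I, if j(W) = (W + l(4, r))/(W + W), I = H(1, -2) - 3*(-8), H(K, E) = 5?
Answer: -225/8 ≈ -28.125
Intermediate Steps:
r = 0 (r = 0*1 = 0)
l(g, V) = 6 (l(g, V) = 6 + (g - g) = 6 + 0 = 6)
I = 29 (I = 5 - 3*(-8) = 5 + 24 = 29)
j(W) = (6 + W)/(2*W) (j(W) = (W + 6)/(W + W) = (6 + W)/((2*W)) = (6 + W)*(1/(2*W)) = (6 + W)/(2*W))
j(8) - I = (½)*(6 + 8)/8 - 1*29 = (½)*(⅛)*14 - 29 = 7/8 - 29 = -225/8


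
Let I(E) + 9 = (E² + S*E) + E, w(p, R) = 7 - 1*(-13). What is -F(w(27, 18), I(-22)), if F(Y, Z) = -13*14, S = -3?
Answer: 182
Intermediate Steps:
w(p, R) = 20 (w(p, R) = 7 + 13 = 20)
I(E) = -9 + E² - 2*E (I(E) = -9 + ((E² - 3*E) + E) = -9 + (E² - 2*E) = -9 + E² - 2*E)
F(Y, Z) = -182
-F(w(27, 18), I(-22)) = -1*(-182) = 182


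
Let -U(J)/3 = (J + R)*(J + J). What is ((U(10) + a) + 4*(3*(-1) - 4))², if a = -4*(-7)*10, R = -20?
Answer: 725904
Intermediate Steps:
a = 280 (a = 28*10 = 280)
U(J) = -6*J*(-20 + J) (U(J) = -3*(J - 20)*(J + J) = -3*(-20 + J)*2*J = -6*J*(-20 + J))
((U(10) + a) + 4*(3*(-1) - 4))² = ((6*10*(20 - 1*10) + 280) + 4*(3*(-1) - 4))² = ((6*10*(20 - 10) + 280) + 4*(-3 - 4))² = ((6*10*10 + 280) + 4*(-7))² = ((600 + 280) - 28)² = (880 - 28)² = 852² = 725904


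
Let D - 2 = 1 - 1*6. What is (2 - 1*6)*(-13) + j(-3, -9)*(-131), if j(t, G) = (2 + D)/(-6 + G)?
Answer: 649/15 ≈ 43.267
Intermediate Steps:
D = -3 (D = 2 + (1 - 1*6) = 2 + (1 - 6) = 2 - 5 = -3)
j(t, G) = -1/(-6 + G) (j(t, G) = (2 - 3)/(-6 + G) = -1/(-6 + G))
(2 - 1*6)*(-13) + j(-3, -9)*(-131) = (2 - 1*6)*(-13) - 1/(-6 - 9)*(-131) = (2 - 6)*(-13) - 1/(-15)*(-131) = -4*(-13) - 1*(-1/15)*(-131) = 52 + (1/15)*(-131) = 52 - 131/15 = 649/15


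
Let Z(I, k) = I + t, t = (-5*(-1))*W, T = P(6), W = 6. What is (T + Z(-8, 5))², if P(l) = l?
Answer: 784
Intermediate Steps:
T = 6
t = 30 (t = -5*(-1)*6 = 5*6 = 30)
Z(I, k) = 30 + I (Z(I, k) = I + 30 = 30 + I)
(T + Z(-8, 5))² = (6 + (30 - 8))² = (6 + 22)² = 28² = 784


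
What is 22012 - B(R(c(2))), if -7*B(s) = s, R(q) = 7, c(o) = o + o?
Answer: 22013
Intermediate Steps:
c(o) = 2*o
B(s) = -s/7
22012 - B(R(c(2))) = 22012 - (-1)*7/7 = 22012 - 1*(-1) = 22012 + 1 = 22013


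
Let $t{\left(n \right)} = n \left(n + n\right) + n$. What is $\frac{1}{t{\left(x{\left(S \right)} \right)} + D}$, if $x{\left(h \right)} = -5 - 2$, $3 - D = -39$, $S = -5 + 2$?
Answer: $\frac{1}{133} \approx 0.0075188$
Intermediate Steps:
$S = -3$
$D = 42$ ($D = 3 - -39 = 3 + 39 = 42$)
$x{\left(h \right)} = -7$
$t{\left(n \right)} = n + 2 n^{2}$ ($t{\left(n \right)} = n 2 n + n = 2 n^{2} + n = n + 2 n^{2}$)
$\frac{1}{t{\left(x{\left(S \right)} \right)} + D} = \frac{1}{- 7 \left(1 + 2 \left(-7\right)\right) + 42} = \frac{1}{- 7 \left(1 - 14\right) + 42} = \frac{1}{\left(-7\right) \left(-13\right) + 42} = \frac{1}{91 + 42} = \frac{1}{133}$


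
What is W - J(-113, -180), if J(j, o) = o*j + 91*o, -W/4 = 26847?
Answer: -111348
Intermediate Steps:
W = -107388 (W = -4*26847 = -107388)
J(j, o) = 91*o + j*o (J(j, o) = j*o + 91*o = 91*o + j*o)
W - J(-113, -180) = -107388 - (-180)*(91 - 113) = -107388 - (-180)*(-22) = -107388 - 1*3960 = -107388 - 3960 = -111348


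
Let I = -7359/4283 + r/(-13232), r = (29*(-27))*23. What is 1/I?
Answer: -56672656/20241741 ≈ -2.7998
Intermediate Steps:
r = -18009 (r = -783*23 = -18009)
I = -20241741/56672656 (I = -7359/4283 - 18009/(-13232) = -7359*1/4283 - 18009*(-1/13232) = -7359/4283 + 18009/13232 = -20241741/56672656 ≈ -0.35717)
1/I = 1/(-20241741/56672656) = -56672656/20241741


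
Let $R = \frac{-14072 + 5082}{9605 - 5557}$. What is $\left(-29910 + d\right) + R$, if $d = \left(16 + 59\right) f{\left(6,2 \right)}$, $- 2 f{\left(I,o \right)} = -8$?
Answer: $- \frac{59935135}{2024} \approx -29612.0$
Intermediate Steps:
$f{\left(I,o \right)} = 4$ ($f{\left(I,o \right)} = \left(- \frac{1}{2}\right) \left(-8\right) = 4$)
$R = - \frac{4495}{2024}$ ($R = - \frac{8990}{4048} = \left(-8990\right) \frac{1}{4048} = - \frac{4495}{2024} \approx -2.2208$)
$d = 300$ ($d = \left(16 + 59\right) 4 = 75 \cdot 4 = 300$)
$\left(-29910 + d\right) + R = \left(-29910 + 300\right) - \frac{4495}{2024} = -29610 - \frac{4495}{2024} = - \frac{59935135}{2024}$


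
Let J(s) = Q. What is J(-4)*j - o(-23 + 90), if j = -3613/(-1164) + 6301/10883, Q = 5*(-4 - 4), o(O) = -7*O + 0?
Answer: 1018754527/3166953 ≈ 321.68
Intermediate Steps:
o(O) = -7*O
Q = -40 (Q = 5*(-8) = -40)
J(s) = -40
j = 46654643/12667812 (j = -3613*(-1/1164) + 6301*(1/10883) = 3613/1164 + 6301/10883 = 46654643/12667812 ≈ 3.6829)
J(-4)*j - o(-23 + 90) = -40*46654643/12667812 - (-7)*(-23 + 90) = -466546430/3166953 - (-7)*67 = -466546430/3166953 - 1*(-469) = -466546430/3166953 + 469 = 1018754527/3166953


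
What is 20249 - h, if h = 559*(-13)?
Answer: 27516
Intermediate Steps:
h = -7267
20249 - h = 20249 - 1*(-7267) = 20249 + 7267 = 27516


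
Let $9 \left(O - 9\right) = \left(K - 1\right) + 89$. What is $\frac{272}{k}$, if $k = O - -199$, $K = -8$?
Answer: $\frac{153}{122} \approx 1.2541$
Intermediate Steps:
$O = \frac{161}{9}$ ($O = 9 + \frac{\left(-8 - 1\right) + 89}{9} = 9 + \frac{-9 + 89}{9} = 9 + \frac{1}{9} \cdot 80 = 9 + \frac{80}{9} = \frac{161}{9} \approx 17.889$)
$k = \frac{1952}{9}$ ($k = \frac{161}{9} - -199 = \frac{161}{9} + 199 = \frac{1952}{9} \approx 216.89$)
$\frac{272}{k} = \frac{272}{\frac{1952}{9}} = 272 \cdot \frac{9}{1952} = \frac{153}{122}$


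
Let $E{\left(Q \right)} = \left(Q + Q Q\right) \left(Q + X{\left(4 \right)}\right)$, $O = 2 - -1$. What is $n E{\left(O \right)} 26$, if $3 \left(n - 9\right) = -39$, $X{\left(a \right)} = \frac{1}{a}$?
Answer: $-4056$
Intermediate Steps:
$O = 3$ ($O = 2 + 1 = 3$)
$n = -4$ ($n = 9 + \frac{1}{3} \left(-39\right) = 9 - 13 = -4$)
$E{\left(Q \right)} = \left(\frac{1}{4} + Q\right) \left(Q + Q^{2}\right)$ ($E{\left(Q \right)} = \left(Q + Q Q\right) \left(Q + \frac{1}{4}\right) = \left(Q + Q^{2}\right) \left(Q + \frac{1}{4}\right) = \left(Q + Q^{2}\right) \left(\frac{1}{4} + Q\right) = \left(\frac{1}{4} + Q\right) \left(Q + Q^{2}\right)$)
$n E{\left(O \right)} 26 = - 4 \cdot \frac{1}{4} \cdot 3 \left(1 + 4 \cdot 3^{2} + 5 \cdot 3\right) 26 = - 4 \cdot \frac{1}{4} \cdot 3 \left(1 + 4 \cdot 9 + 15\right) 26 = - 4 \cdot \frac{1}{4} \cdot 3 \left(1 + 36 + 15\right) 26 = - 4 \cdot \frac{1}{4} \cdot 3 \cdot 52 \cdot 26 = \left(-4\right) 39 \cdot 26 = \left(-156\right) 26 = -4056$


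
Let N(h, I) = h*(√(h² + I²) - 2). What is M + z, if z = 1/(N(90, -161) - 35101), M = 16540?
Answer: 16030218325659/969178861 - 90*√34021/969178861 ≈ 16540.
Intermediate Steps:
N(h, I) = h*(-2 + √(I² + h²)) (N(h, I) = h*(√(I² + h²) - 2) = h*(-2 + √(I² + h²)))
z = 1/(-35281 + 90*√34021) (z = 1/(90*(-2 + √((-161)² + 90²)) - 35101) = 1/(90*(-2 + √(25921 + 8100)) - 35101) = 1/(90*(-2 + √34021) - 35101) = 1/((-180 + 90*√34021) - 35101) = 1/(-35281 + 90*√34021) ≈ -5.3531e-5)
M + z = 16540 + (-35281/969178861 - 90*√34021/969178861) = 16030218325659/969178861 - 90*√34021/969178861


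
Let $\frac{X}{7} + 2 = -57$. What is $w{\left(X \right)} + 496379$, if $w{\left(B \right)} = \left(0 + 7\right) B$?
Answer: $493488$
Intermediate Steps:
$X = -413$ ($X = -14 + 7 \left(-57\right) = -14 - 399 = -413$)
$w{\left(B \right)} = 7 B$
$w{\left(X \right)} + 496379 = 7 \left(-413\right) + 496379 = -2891 + 496379 = 493488$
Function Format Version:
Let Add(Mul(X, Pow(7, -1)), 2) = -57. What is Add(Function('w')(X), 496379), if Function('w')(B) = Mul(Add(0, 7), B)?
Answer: 493488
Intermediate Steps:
X = -413 (X = Add(-14, Mul(7, -57)) = Add(-14, -399) = -413)
Function('w')(B) = Mul(7, B)
Add(Function('w')(X), 496379) = Add(Mul(7, -413), 496379) = Add(-2891, 496379) = 493488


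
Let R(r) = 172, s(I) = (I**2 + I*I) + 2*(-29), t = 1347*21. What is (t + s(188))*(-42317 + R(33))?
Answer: -4168856965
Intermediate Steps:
t = 28287
s(I) = -58 + 2*I**2 (s(I) = (I**2 + I**2) - 58 = 2*I**2 - 58 = -58 + 2*I**2)
(t + s(188))*(-42317 + R(33)) = (28287 + (-58 + 2*188**2))*(-42317 + 172) = (28287 + (-58 + 2*35344))*(-42145) = (28287 + (-58 + 70688))*(-42145) = (28287 + 70630)*(-42145) = 98917*(-42145) = -4168856965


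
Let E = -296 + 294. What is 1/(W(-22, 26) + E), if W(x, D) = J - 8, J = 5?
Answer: -1/5 ≈ -0.20000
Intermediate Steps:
W(x, D) = -3 (W(x, D) = 5 - 8 = -3)
E = -2
1/(W(-22, 26) + E) = 1/(-3 - 2) = 1/(-5) = -1/5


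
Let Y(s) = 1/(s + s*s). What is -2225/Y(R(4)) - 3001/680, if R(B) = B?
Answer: -30263001/680 ≈ -44504.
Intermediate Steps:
Y(s) = 1/(s + s**2)
-2225/Y(R(4)) - 3001/680 = -2225/(1/(4*(1 + 4))) - 3001/680 = -2225/((1/4)/5) - 3001*1/680 = -2225/((1/4)*(1/5)) - 3001/680 = -2225/1/20 - 3001/680 = -2225*20 - 3001/680 = -44500 - 3001/680 = -30263001/680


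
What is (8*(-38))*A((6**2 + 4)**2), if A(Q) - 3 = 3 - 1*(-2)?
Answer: -2432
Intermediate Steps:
A(Q) = 8 (A(Q) = 3 + (3 - 1*(-2)) = 3 + (3 + 2) = 3 + 5 = 8)
(8*(-38))*A((6**2 + 4)**2) = (8*(-38))*8 = -304*8 = -2432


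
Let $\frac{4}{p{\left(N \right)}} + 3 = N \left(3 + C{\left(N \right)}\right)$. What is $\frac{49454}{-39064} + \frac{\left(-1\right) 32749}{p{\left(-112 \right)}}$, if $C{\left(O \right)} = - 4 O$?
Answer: $\frac{4039011854639}{9766} \approx 4.1358 \cdot 10^{8}$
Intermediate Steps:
$p{\left(N \right)} = \frac{4}{-3 + N \left(3 - 4 N\right)}$
$\frac{49454}{-39064} + \frac{\left(-1\right) 32749}{p{\left(-112 \right)}} = \frac{49454}{-39064} + \frac{\left(-1\right) 32749}{4 \frac{1}{-3 - 4 \left(-112\right)^{2} + 3 \left(-112\right)}} = 49454 \left(- \frac{1}{39064}\right) - \frac{32749}{4 \frac{1}{-3 - 50176 - 336}} = - \frac{24727}{19532} - \frac{32749}{4 \frac{1}{-3 - 50176 - 336}} = - \frac{24727}{19532} - \frac{32749}{4 \frac{1}{-50515}} = - \frac{24727}{19532} - \frac{32749}{4 \left(- \frac{1}{50515}\right)} = - \frac{24727}{19532} - \frac{32749}{- \frac{4}{50515}} = - \frac{24727}{19532} - - \frac{1654315735}{4} = - \frac{24727}{19532} + \frac{1654315735}{4} = \frac{4039011854639}{9766}$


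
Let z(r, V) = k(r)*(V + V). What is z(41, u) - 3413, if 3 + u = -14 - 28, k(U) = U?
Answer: -7103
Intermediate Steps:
u = -45 (u = -3 + (-14 - 28) = -3 - 42 = -45)
z(r, V) = 2*V*r (z(r, V) = r*(V + V) = r*(2*V) = 2*V*r)
z(41, u) - 3413 = 2*(-45)*41 - 3413 = -3690 - 3413 = -7103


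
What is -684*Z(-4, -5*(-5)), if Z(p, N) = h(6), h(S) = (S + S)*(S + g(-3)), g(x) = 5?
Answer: -90288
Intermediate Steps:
h(S) = 2*S*(5 + S) (h(S) = (S + S)*(S + 5) = (2*S)*(5 + S) = 2*S*(5 + S))
Z(p, N) = 132 (Z(p, N) = 2*6*(5 + 6) = 2*6*11 = 132)
-684*Z(-4, -5*(-5)) = -684*132 = -90288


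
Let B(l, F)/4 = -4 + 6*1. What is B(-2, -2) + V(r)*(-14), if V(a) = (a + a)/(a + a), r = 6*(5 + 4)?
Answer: -6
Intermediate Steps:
B(l, F) = 8 (B(l, F) = 4*(-4 + 6*1) = 4*(-4 + 6) = 4*2 = 8)
r = 54 (r = 6*9 = 54)
V(a) = 1 (V(a) = (2*a)/((2*a)) = (2*a)*(1/(2*a)) = 1)
B(-2, -2) + V(r)*(-14) = 8 + 1*(-14) = 8 - 14 = -6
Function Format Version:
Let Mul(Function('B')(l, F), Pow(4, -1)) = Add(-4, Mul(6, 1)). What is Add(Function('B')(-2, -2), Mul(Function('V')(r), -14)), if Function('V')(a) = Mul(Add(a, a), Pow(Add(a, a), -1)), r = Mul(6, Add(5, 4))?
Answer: -6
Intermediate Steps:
Function('B')(l, F) = 8 (Function('B')(l, F) = Mul(4, Add(-4, Mul(6, 1))) = Mul(4, Add(-4, 6)) = Mul(4, 2) = 8)
r = 54 (r = Mul(6, 9) = 54)
Function('V')(a) = 1 (Function('V')(a) = Mul(Mul(2, a), Pow(Mul(2, a), -1)) = Mul(Mul(2, a), Mul(Rational(1, 2), Pow(a, -1))) = 1)
Add(Function('B')(-2, -2), Mul(Function('V')(r), -14)) = Add(8, Mul(1, -14)) = Add(8, -14) = -6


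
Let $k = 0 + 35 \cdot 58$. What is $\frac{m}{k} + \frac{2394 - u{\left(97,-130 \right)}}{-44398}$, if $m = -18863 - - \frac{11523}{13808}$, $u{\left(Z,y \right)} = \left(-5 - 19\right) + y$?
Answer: $- \frac{5817413015179}{622243297760} \approx -9.3491$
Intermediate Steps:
$k = 2030$ ($k = 0 + 2030 = 2030$)
$u{\left(Z,y \right)} = -24 + y$
$m = - \frac{260448781}{13808}$ ($m = -18863 - \left(-11523\right) \frac{1}{13808} = -18863 - - \frac{11523}{13808} = -18863 + \frac{11523}{13808} = - \frac{260448781}{13808} \approx -18862.0$)
$\frac{m}{k} + \frac{2394 - u{\left(97,-130 \right)}}{-44398} = - \frac{260448781}{13808 \cdot 2030} + \frac{2394 - \left(-24 - 130\right)}{-44398} = \left(- \frac{260448781}{13808}\right) \frac{1}{2030} + \left(2394 - -154\right) \left(- \frac{1}{44398}\right) = - \frac{260448781}{28030240} + \left(2394 + 154\right) \left(- \frac{1}{44398}\right) = - \frac{260448781}{28030240} + 2548 \left(- \frac{1}{44398}\right) = - \frac{260448781}{28030240} - \frac{1274}{22199} = - \frac{5817413015179}{622243297760}$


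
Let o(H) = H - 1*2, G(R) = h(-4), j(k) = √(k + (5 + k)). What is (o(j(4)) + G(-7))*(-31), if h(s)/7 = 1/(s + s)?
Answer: 713/8 - 31*√13 ≈ -22.647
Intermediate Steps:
j(k) = √(5 + 2*k)
h(s) = 7/(2*s) (h(s) = 7/(s + s) = 7/((2*s)) = 7*(1/(2*s)) = 7/(2*s))
G(R) = -7/8 (G(R) = (7/2)/(-4) = (7/2)*(-¼) = -7/8)
o(H) = -2 + H (o(H) = H - 2 = -2 + H)
(o(j(4)) + G(-7))*(-31) = ((-2 + √(5 + 2*4)) - 7/8)*(-31) = ((-2 + √(5 + 8)) - 7/8)*(-31) = ((-2 + √13) - 7/8)*(-31) = (-23/8 + √13)*(-31) = 713/8 - 31*√13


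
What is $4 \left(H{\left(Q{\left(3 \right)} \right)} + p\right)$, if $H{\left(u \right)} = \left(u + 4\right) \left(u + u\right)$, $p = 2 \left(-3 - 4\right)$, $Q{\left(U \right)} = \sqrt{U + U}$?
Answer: $-8 + 32 \sqrt{6} \approx 70.384$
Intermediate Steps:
$Q{\left(U \right)} = \sqrt{2} \sqrt{U}$ ($Q{\left(U \right)} = \sqrt{2 U} = \sqrt{2} \sqrt{U}$)
$p = -14$ ($p = 2 \left(-7\right) = -14$)
$H{\left(u \right)} = 2 u \left(4 + u\right)$ ($H{\left(u \right)} = \left(4 + u\right) 2 u = 2 u \left(4 + u\right)$)
$4 \left(H{\left(Q{\left(3 \right)} \right)} + p\right) = 4 \left(2 \sqrt{2} \sqrt{3} \left(4 + \sqrt{2} \sqrt{3}\right) - 14\right) = 4 \left(2 \sqrt{6} \left(4 + \sqrt{6}\right) - 14\right) = 4 \left(-14 + 2 \sqrt{6} \left(4 + \sqrt{6}\right)\right) = -56 + 8 \sqrt{6} \left(4 + \sqrt{6}\right)$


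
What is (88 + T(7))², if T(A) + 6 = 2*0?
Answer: 6724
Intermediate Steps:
T(A) = -6 (T(A) = -6 + 2*0 = -6 + 0 = -6)
(88 + T(7))² = (88 - 6)² = 82² = 6724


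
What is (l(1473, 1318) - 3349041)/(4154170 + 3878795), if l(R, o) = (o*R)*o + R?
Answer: 851812028/2677655 ≈ 318.12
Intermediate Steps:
l(R, o) = R + R*o² (l(R, o) = (R*o)*o + R = R*o² + R = R + R*o²)
(l(1473, 1318) - 3349041)/(4154170 + 3878795) = (1473*(1 + 1318²) - 3349041)/(4154170 + 3878795) = (1473*(1 + 1737124) - 3349041)/8032965 = (1473*1737125 - 3349041)*(1/8032965) = (2558785125 - 3349041)*(1/8032965) = 2555436084*(1/8032965) = 851812028/2677655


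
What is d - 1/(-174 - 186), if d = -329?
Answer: -118439/360 ≈ -329.00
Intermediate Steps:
d - 1/(-174 - 186) = -329 - 1/(-174 - 186) = -329 - 1/(-360) = -329 - 1*(-1/360) = -329 + 1/360 = -118439/360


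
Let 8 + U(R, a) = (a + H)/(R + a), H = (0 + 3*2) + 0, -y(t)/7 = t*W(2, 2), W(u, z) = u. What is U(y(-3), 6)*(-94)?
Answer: 1457/2 ≈ 728.50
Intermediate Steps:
y(t) = -14*t (y(t) = -7*t*2 = -14*t)
H = 6 (H = (0 + 6) + 0 = 6 + 0 = 6)
U(R, a) = -8 + (6 + a)/(R + a) (U(R, a) = -8 + (a + 6)/(R + a) = -8 + (6 + a)/(R + a))
U(y(-3), 6)*(-94) = ((6 - (-112)*(-3) - 7*6)/(-14*(-3) + 6))*(-94) = ((6 - 8*42 - 42)/(42 + 6))*(-94) = ((6 - 336 - 42)/48)*(-94) = ((1/48)*(-372))*(-94) = -31/4*(-94) = 1457/2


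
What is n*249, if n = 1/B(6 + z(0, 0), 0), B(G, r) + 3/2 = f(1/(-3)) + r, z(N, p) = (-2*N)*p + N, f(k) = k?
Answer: -1494/11 ≈ -135.82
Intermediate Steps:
z(N, p) = N - 2*N*p (z(N, p) = -2*N*p + N = N - 2*N*p)
B(G, r) = -11/6 + r (B(G, r) = -3/2 + (1/(-3) + r) = -3/2 + (1*(-⅓) + r) = -3/2 + (-⅓ + r) = -11/6 + r)
n = -6/11 (n = 1/(-11/6 + 0) = 1/(-11/6) = -6/11 ≈ -0.54545)
n*249 = -6/11*249 = -1494/11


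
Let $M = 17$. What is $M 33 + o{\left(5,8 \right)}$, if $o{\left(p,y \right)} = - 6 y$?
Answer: $513$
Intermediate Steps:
$M 33 + o{\left(5,8 \right)} = 17 \cdot 33 - 48 = 561 - 48 = 513$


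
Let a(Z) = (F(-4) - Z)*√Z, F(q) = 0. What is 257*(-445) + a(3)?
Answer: -114365 - 3*√3 ≈ -1.1437e+5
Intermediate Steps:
a(Z) = -Z^(3/2) (a(Z) = (0 - Z)*√Z = (-Z)*√Z = -Z^(3/2))
257*(-445) + a(3) = 257*(-445) - 3^(3/2) = -114365 - 3*√3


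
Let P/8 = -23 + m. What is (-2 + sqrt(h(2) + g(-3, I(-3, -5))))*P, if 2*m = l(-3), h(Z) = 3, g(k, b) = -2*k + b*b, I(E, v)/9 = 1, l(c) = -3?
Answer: 392 - 588*sqrt(10) ≈ -1467.4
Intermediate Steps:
I(E, v) = 9 (I(E, v) = 9*1 = 9)
g(k, b) = b**2 - 2*k (g(k, b) = -2*k + b**2 = b**2 - 2*k)
m = -3/2 (m = (1/2)*(-3) = -3/2 ≈ -1.5000)
P = -196 (P = 8*(-23 - 3/2) = 8*(-49/2) = -196)
(-2 + sqrt(h(2) + g(-3, I(-3, -5))))*P = (-2 + sqrt(3 + (9**2 - 2*(-3))))*(-196) = (-2 + sqrt(3 + (81 + 6)))*(-196) = (-2 + sqrt(3 + 87))*(-196) = (-2 + sqrt(90))*(-196) = (-2 + 3*sqrt(10))*(-196) = 392 - 588*sqrt(10)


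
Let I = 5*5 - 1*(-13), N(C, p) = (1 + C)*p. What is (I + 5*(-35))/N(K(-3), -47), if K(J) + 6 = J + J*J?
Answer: 137/47 ≈ 2.9149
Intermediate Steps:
K(J) = -6 + J + J² (K(J) = -6 + (J + J*J) = -6 + (J + J²) = -6 + J + J²)
N(C, p) = p*(1 + C)
I = 38 (I = 25 + 13 = 38)
(I + 5*(-35))/N(K(-3), -47) = (38 + 5*(-35))/((-47*(1 + (-6 - 3 + (-3)²)))) = (38 - 175)/((-47*(1 + (-6 - 3 + 9)))) = -137*(-1/(47*(1 + 0))) = -137/((-47*1)) = -137/(-47) = -137*(-1/47) = 137/47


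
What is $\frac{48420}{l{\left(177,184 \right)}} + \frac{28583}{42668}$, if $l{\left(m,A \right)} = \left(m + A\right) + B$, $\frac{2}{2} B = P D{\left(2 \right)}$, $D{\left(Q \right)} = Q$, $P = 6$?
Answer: $\frac{2076646019}{15915164} \approx 130.48$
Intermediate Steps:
$B = 12$ ($B = 6 \cdot 2 = 12$)
$l{\left(m,A \right)} = 12 + A + m$ ($l{\left(m,A \right)} = \left(m + A\right) + 12 = \left(A + m\right) + 12 = 12 + A + m$)
$\frac{48420}{l{\left(177,184 \right)}} + \frac{28583}{42668} = \frac{48420}{12 + 184 + 177} + \frac{28583}{42668} = \frac{48420}{373} + 28583 \cdot \frac{1}{42668} = 48420 \cdot \frac{1}{373} + \frac{28583}{42668} = \frac{48420}{373} + \frac{28583}{42668} = \frac{2076646019}{15915164}$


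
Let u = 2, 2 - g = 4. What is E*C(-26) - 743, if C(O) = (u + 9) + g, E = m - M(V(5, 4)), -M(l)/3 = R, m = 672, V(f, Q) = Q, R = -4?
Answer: 5197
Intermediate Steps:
g = -2 (g = 2 - 1*4 = 2 - 4 = -2)
M(l) = 12 (M(l) = -3*(-4) = 12)
E = 660 (E = 672 - 1*12 = 672 - 12 = 660)
C(O) = 9 (C(O) = (2 + 9) - 2 = 11 - 2 = 9)
E*C(-26) - 743 = 660*9 - 743 = 5940 - 743 = 5197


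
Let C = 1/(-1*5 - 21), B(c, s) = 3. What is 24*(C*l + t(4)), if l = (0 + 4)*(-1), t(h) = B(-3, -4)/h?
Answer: 282/13 ≈ 21.692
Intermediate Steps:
t(h) = 3/h
C = -1/26 (C = 1/(-5 - 21) = 1/(-26) = -1/26 ≈ -0.038462)
l = -4 (l = 4*(-1) = -4)
24*(C*l + t(4)) = 24*(-1/26*(-4) + 3/4) = 24*(2/13 + 3*(1/4)) = 24*(2/13 + 3/4) = 24*(47/52) = 282/13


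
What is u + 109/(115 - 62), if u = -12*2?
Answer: -1163/53 ≈ -21.943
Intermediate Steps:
u = -24
u + 109/(115 - 62) = -24 + 109/(115 - 62) = -24 + 109/53 = -1163/53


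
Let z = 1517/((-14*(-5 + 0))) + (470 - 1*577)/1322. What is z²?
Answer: 249496254016/535228225 ≈ 466.15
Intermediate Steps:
z = 499496/23135 (z = 1517/((-14*(-5))) + (470 - 577)*(1/1322) = 1517/70 - 107*1/1322 = 1517*(1/70) - 107/1322 = 1517/70 - 107/1322 = 499496/23135 ≈ 21.590)
z² = (499496/23135)² = 249496254016/535228225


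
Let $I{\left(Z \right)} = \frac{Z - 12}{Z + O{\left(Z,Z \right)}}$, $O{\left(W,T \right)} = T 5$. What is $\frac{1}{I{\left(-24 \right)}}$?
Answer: $4$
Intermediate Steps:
$O{\left(W,T \right)} = 5 T$
$I{\left(Z \right)} = \frac{-12 + Z}{6 Z}$ ($I{\left(Z \right)} = \frac{Z - 12}{Z + 5 Z} = \frac{-12 + Z}{6 Z}$)
$\frac{1}{I{\left(-24 \right)}} = \frac{1}{\frac{1}{6} \frac{1}{-24} \left(-12 - 24\right)} = \frac{1}{\frac{1}{6} \left(- \frac{1}{24}\right) \left(-36\right)} = \frac{1}{\frac{1}{4}} = 4$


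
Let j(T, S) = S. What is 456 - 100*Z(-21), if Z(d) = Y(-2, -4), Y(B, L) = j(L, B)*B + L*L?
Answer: -1544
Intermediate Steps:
Y(B, L) = B² + L² (Y(B, L) = B*B + L*L = B² + L²)
Z(d) = 20 (Z(d) = (-2)² + (-4)² = 4 + 16 = 20)
456 - 100*Z(-21) = 456 - 100*20 = 456 - 2000 = -1544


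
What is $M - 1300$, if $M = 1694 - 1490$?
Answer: $-1096$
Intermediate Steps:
$M = 204$ ($M = 1694 - 1490 = 204$)
$M - 1300 = 204 - 1300 = -1096$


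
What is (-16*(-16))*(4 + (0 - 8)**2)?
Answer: 17408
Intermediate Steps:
(-16*(-16))*(4 + (0 - 8)**2) = 256*(4 + (-8)**2) = 256*(4 + 64) = 256*68 = 17408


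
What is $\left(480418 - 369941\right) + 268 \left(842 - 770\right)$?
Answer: $129773$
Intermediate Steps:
$\left(480418 - 369941\right) + 268 \left(842 - 770\right) = 110477 + 268 \cdot 72 = 110477 + 19296 = 129773$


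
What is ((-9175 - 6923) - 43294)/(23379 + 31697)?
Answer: -14848/13769 ≈ -1.0784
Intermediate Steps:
((-9175 - 6923) - 43294)/(23379 + 31697) = (-16098 - 43294)/55076 = -59392*1/55076 = -14848/13769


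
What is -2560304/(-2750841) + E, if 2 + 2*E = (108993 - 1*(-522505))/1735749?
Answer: 6640134416/58947771789 ≈ 0.11264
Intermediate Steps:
E = -1420000/1735749 (E = -1 + ((108993 - 1*(-522505))/1735749)/2 = -1 + ((108993 + 522505)*(1/1735749))/2 = -1 + (631498*(1/1735749))/2 = -1 + (½)*(631498/1735749) = -1 + 315749/1735749 = -1420000/1735749 ≈ -0.81809)
-2560304/(-2750841) + E = -2560304/(-2750841) - 1420000/1735749 = -2560304*(-1/2750841) - 1420000/1735749 = 2560304/2750841 - 1420000/1735749 = 6640134416/58947771789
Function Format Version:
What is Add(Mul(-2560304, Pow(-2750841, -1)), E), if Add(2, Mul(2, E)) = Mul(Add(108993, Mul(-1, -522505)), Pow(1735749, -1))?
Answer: Rational(6640134416, 58947771789) ≈ 0.11264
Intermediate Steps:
E = Rational(-1420000, 1735749) (E = Add(-1, Mul(Rational(1, 2), Mul(Add(108993, Mul(-1, -522505)), Pow(1735749, -1)))) = Add(-1, Mul(Rational(1, 2), Mul(Add(108993, 522505), Rational(1, 1735749)))) = Add(-1, Mul(Rational(1, 2), Mul(631498, Rational(1, 1735749)))) = Add(-1, Mul(Rational(1, 2), Rational(631498, 1735749))) = Add(-1, Rational(315749, 1735749)) = Rational(-1420000, 1735749) ≈ -0.81809)
Add(Mul(-2560304, Pow(-2750841, -1)), E) = Add(Mul(-2560304, Pow(-2750841, -1)), Rational(-1420000, 1735749)) = Add(Mul(-2560304, Rational(-1, 2750841)), Rational(-1420000, 1735749)) = Add(Rational(2560304, 2750841), Rational(-1420000, 1735749)) = Rational(6640134416, 58947771789)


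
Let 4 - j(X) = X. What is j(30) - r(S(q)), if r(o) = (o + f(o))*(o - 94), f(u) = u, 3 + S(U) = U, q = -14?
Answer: -3800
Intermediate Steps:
S(U) = -3 + U
r(o) = 2*o*(-94 + o) (r(o) = (o + o)*(o - 94) = (2*o)*(-94 + o) = 2*o*(-94 + o))
j(X) = 4 - X
j(30) - r(S(q)) = (4 - 1*30) - 2*(-3 - 14)*(-94 + (-3 - 14)) = (4 - 30) - 2*(-17)*(-94 - 17) = -26 - 2*(-17)*(-111) = -26 - 1*3774 = -26 - 3774 = -3800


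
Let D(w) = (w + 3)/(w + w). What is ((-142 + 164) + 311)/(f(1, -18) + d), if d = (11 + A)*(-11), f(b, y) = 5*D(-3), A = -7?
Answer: -333/44 ≈ -7.5682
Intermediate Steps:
D(w) = (3 + w)/(2*w) (D(w) = (3 + w)/((2*w)) = (3 + w)*(1/(2*w)) = (3 + w)/(2*w))
f(b, y) = 0 (f(b, y) = 5*((½)*(3 - 3)/(-3)) = 5*((½)*(-⅓)*0) = 5*0 = 0)
d = -44 (d = (11 - 7)*(-11) = 4*(-11) = -44)
((-142 + 164) + 311)/(f(1, -18) + d) = ((-142 + 164) + 311)/(0 - 44) = (22 + 311)/(-44) = 333*(-1/44) = -333/44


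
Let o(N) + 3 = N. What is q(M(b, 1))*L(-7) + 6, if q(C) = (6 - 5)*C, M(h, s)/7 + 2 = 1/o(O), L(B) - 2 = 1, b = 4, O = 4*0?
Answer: -43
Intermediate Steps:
O = 0
o(N) = -3 + N
L(B) = 3 (L(B) = 2 + 1 = 3)
M(h, s) = -49/3 (M(h, s) = -14 + 7/(-3 + 0) = -14 + 7/(-3) = -14 + 7*(-⅓) = -14 - 7/3 = -49/3)
q(C) = C (q(C) = 1*C = C)
q(M(b, 1))*L(-7) + 6 = -49/3*3 + 6 = -49 + 6 = -43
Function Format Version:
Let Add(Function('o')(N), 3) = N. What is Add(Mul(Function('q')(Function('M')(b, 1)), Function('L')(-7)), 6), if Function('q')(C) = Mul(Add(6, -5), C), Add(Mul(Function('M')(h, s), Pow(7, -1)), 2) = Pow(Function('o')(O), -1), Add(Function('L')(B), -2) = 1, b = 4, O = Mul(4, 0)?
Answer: -43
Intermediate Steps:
O = 0
Function('o')(N) = Add(-3, N)
Function('L')(B) = 3 (Function('L')(B) = Add(2, 1) = 3)
Function('M')(h, s) = Rational(-49, 3) (Function('M')(h, s) = Add(-14, Mul(7, Pow(Add(-3, 0), -1))) = Add(-14, Mul(7, Pow(-3, -1))) = Add(-14, Mul(7, Rational(-1, 3))) = Add(-14, Rational(-7, 3)) = Rational(-49, 3))
Function('q')(C) = C (Function('q')(C) = Mul(1, C) = C)
Add(Mul(Function('q')(Function('M')(b, 1)), Function('L')(-7)), 6) = Add(Mul(Rational(-49, 3), 3), 6) = Add(-49, 6) = -43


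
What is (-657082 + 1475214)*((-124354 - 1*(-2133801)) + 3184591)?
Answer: 4249408697016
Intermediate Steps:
(-657082 + 1475214)*((-124354 - 1*(-2133801)) + 3184591) = 818132*((-124354 + 2133801) + 3184591) = 818132*(2009447 + 3184591) = 818132*5194038 = 4249408697016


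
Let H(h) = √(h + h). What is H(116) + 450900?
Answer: 450900 + 2*√58 ≈ 4.5092e+5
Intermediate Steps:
H(h) = √2*√h (H(h) = √(2*h) = √2*√h)
H(116) + 450900 = √2*√116 + 450900 = √2*(2*√29) + 450900 = 2*√58 + 450900 = 450900 + 2*√58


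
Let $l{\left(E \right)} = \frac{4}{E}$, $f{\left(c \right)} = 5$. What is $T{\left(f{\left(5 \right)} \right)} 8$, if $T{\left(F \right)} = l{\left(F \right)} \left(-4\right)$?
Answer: $- \frac{128}{5} \approx -25.6$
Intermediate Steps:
$T{\left(F \right)} = - \frac{16}{F}$ ($T{\left(F \right)} = \frac{4}{F} \left(-4\right) = - \frac{16}{F}$)
$T{\left(f{\left(5 \right)} \right)} 8 = - \frac{16}{5} \cdot 8 = \left(-16\right) \frac{1}{5} \cdot 8 = \left(- \frac{16}{5}\right) 8 = - \frac{128}{5}$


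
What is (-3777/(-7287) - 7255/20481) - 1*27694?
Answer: -1377722614022/49748349 ≈ -27694.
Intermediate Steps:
(-3777/(-7287) - 7255/20481) - 1*27694 = (-3777*(-1/7287) - 7255*1/20481) - 27694 = (1259/2429 - 7255/20481) - 27694 = 8163184/49748349 - 27694 = -1377722614022/49748349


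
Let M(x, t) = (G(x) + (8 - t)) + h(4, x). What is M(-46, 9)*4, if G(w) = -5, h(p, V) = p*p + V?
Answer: -144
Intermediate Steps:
h(p, V) = V + p² (h(p, V) = p² + V = V + p²)
M(x, t) = 19 + x - t (M(x, t) = (-5 + (8 - t)) + (x + 4²) = (3 - t) + (x + 16) = (3 - t) + (16 + x) = 19 + x - t)
M(-46, 9)*4 = (19 - 46 - 1*9)*4 = (19 - 46 - 9)*4 = -36*4 = -144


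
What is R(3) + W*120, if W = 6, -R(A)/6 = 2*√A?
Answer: 720 - 12*√3 ≈ 699.22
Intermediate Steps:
R(A) = -12*√A
R(3) + W*120 = -12*√3 + 6*120 = -12*√3 + 720 = 720 - 12*√3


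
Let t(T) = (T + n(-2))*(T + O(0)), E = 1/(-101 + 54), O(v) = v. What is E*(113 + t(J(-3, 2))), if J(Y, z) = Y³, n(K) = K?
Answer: -896/47 ≈ -19.064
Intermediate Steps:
E = -1/47 (E = 1/(-47) = -1/47 ≈ -0.021277)
t(T) = T*(-2 + T) (t(T) = (T - 2)*(T + 0) = (-2 + T)*T = T*(-2 + T))
E*(113 + t(J(-3, 2))) = -(113 + (-3)³*(-2 + (-3)³))/47 = -(113 - 27*(-2 - 27))/47 = -(113 - 27*(-29))/47 = -(113 + 783)/47 = -1/47*896 = -896/47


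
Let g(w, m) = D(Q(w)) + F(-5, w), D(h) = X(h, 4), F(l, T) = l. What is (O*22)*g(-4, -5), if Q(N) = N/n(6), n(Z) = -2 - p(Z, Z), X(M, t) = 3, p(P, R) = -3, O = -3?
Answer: 132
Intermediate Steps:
n(Z) = 1 (n(Z) = -2 - 1*(-3) = -2 + 3 = 1)
Q(N) = N (Q(N) = N/1 = N*1 = N)
D(h) = 3
g(w, m) = -2 (g(w, m) = 3 - 5 = -2)
(O*22)*g(-4, -5) = -3*22*(-2) = -66*(-2) = 132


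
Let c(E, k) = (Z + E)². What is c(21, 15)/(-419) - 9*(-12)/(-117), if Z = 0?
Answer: -10761/5447 ≈ -1.9756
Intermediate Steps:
c(E, k) = E² (c(E, k) = (0 + E)² = E²)
c(21, 15)/(-419) - 9*(-12)/(-117) = 21²/(-419) - 9*(-12)/(-117) = 441*(-1/419) + 108*(-1/117) = -441/419 - 12/13 = -10761/5447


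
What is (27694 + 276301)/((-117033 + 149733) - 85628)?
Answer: -303995/52928 ≈ -5.7436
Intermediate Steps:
(27694 + 276301)/((-117033 + 149733) - 85628) = 303995/(32700 - 85628) = 303995/(-52928) = 303995*(-1/52928) = -303995/52928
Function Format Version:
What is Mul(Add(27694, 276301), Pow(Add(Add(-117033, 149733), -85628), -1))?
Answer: Rational(-303995, 52928) ≈ -5.7436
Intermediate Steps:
Mul(Add(27694, 276301), Pow(Add(Add(-117033, 149733), -85628), -1)) = Mul(303995, Pow(Add(32700, -85628), -1)) = Mul(303995, Pow(-52928, -1)) = Mul(303995, Rational(-1, 52928)) = Rational(-303995, 52928)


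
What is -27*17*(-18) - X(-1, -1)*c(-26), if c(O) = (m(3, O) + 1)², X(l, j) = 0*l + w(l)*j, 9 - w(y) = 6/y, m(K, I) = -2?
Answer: 8277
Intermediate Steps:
w(y) = 9 - 6/y
X(l, j) = j*(9 - 6/l) (X(l, j) = 0*l + (9 - 6/l)*j = 0 + j*(9 - 6/l) = j*(9 - 6/l))
c(O) = 1 (c(O) = (-2 + 1)² = (-1)² = 1)
-27*17*(-18) - X(-1, -1)*c(-26) = -27*17*(-18) - (9*(-1) - 6*(-1)/(-1)) = -459*(-18) - (-9 - 6*(-1)*(-1)) = 8262 - (-9 - 6) = 8262 - (-15) = 8262 - 1*(-15) = 8262 + 15 = 8277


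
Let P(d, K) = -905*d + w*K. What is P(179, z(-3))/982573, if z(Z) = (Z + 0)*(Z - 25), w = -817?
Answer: -230623/982573 ≈ -0.23471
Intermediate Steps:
z(Z) = Z*(-25 + Z)
P(d, K) = -905*d - 817*K
P(179, z(-3))/982573 = (-905*179 - (-2451)*(-25 - 3))/982573 = (-161995 - (-2451)*(-28))*(1/982573) = (-161995 - 817*84)*(1/982573) = (-161995 - 68628)*(1/982573) = -230623*1/982573 = -230623/982573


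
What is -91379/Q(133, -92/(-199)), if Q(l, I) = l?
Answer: -91379/133 ≈ -687.06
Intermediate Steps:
-91379/Q(133, -92/(-199)) = -91379/133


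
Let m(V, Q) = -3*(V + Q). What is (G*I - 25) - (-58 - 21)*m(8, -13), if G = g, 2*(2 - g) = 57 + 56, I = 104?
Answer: -4508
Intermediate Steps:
g = -109/2 (g = 2 - (57 + 56)/2 = 2 - ½*113 = 2 - 113/2 = -109/2 ≈ -54.500)
G = -109/2 ≈ -54.500
m(V, Q) = -3*Q - 3*V (m(V, Q) = -3*(Q + V) = -3*Q - 3*V)
(G*I - 25) - (-58 - 21)*m(8, -13) = (-109/2*104 - 25) - (-58 - 21)*(-3*(-13) - 3*8) = (-5668 - 25) - (-79)*(39 - 24) = -5693 - (-79)*15 = -5693 - 1*(-1185) = -5693 + 1185 = -4508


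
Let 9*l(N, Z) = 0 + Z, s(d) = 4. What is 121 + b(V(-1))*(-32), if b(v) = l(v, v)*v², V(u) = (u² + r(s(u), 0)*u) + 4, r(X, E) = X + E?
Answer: 1057/9 ≈ 117.44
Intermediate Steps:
r(X, E) = E + X
l(N, Z) = Z/9 (l(N, Z) = (0 + Z)/9 = Z/9)
V(u) = 4 + u² + 4*u (V(u) = (u² + (0 + 4)*u) + 4 = (u² + 4*u) + 4 = 4 + u² + 4*u)
b(v) = v³/9 (b(v) = (v/9)*v² = v³/9)
121 + b(V(-1))*(-32) = 121 + ((4 + (-1)² + 4*(-1))³/9)*(-32) = 121 + ((4 + 1 - 4)³/9)*(-32) = 121 + ((⅑)*1³)*(-32) = 121 + ((⅑)*1)*(-32) = 121 + (⅑)*(-32) = 121 - 32/9 = 1057/9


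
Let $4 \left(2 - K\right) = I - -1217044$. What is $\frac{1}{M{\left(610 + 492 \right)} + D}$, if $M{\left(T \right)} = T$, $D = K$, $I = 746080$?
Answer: $- \frac{1}{489677} \approx -2.0422 \cdot 10^{-6}$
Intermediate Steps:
$K = -490779$ ($K = 2 - \frac{746080 - -1217044}{4} = 2 - \frac{746080 + 1217044}{4} = 2 - 490781 = -490779$)
$D = -490779$
$\frac{1}{M{\left(610 + 492 \right)} + D} = \frac{1}{\left(610 + 492\right) - 490779} = \frac{1}{1102 - 490779} = \frac{1}{-489677} = - \frac{1}{489677}$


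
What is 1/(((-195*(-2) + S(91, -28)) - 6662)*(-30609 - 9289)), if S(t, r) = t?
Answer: 1/246609538 ≈ 4.0550e-9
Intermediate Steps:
1/(((-195*(-2) + S(91, -28)) - 6662)*(-30609 - 9289)) = 1/(((-195*(-2) + 91) - 6662)*(-30609 - 9289)) = 1/(((390 + 91) - 6662)*(-39898)) = 1/((481 - 6662)*(-39898)) = 1/(-6181*(-39898)) = 1/246609538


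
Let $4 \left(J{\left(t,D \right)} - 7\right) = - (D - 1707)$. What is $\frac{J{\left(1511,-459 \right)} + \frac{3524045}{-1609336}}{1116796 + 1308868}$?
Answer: $\frac{879196751}{3903708399104} \approx 0.00022522$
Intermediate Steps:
$J{\left(t,D \right)} = \frac{1735}{4} - \frac{D}{4}$ ($J{\left(t,D \right)} = 7 + \frac{\left(-1\right) \left(D - 1707\right)}{4} = 7 + \frac{\left(-1\right) \left(-1707 + D\right)}{4} = 7 + \frac{1707 - D}{4} = 7 - \left(- \frac{1707}{4} + \frac{D}{4}\right) = \frac{1735}{4} - \frac{D}{4}$)
$\frac{J{\left(1511,-459 \right)} + \frac{3524045}{-1609336}}{1116796 + 1308868} = \frac{\left(\frac{1735}{4} - - \frac{459}{4}\right) + \frac{3524045}{-1609336}}{1116796 + 1308868} = \frac{\left(\frac{1735}{4} + \frac{459}{4}\right) + 3524045 \left(- \frac{1}{1609336}\right)}{2425664} = \left(\frac{1097}{2} - \frac{3524045}{1609336}\right) \frac{1}{2425664} = \frac{879196751}{1609336} \cdot \frac{1}{2425664} = \frac{879196751}{3903708399104}$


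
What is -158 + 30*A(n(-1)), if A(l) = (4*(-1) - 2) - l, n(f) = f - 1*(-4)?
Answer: -428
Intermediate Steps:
n(f) = 4 + f (n(f) = f + 4 = 4 + f)
A(l) = -6 - l (A(l) = (-4 - 2) - l = -6 - l)
-158 + 30*A(n(-1)) = -158 + 30*(-6 - (4 - 1)) = -158 + 30*(-6 - 1*3) = -158 + 30*(-6 - 3) = -158 + 30*(-9) = -158 - 270 = -428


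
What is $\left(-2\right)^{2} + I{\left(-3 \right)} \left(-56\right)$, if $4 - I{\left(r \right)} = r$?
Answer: $-388$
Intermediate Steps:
$I{\left(r \right)} = 4 - r$
$\left(-2\right)^{2} + I{\left(-3 \right)} \left(-56\right) = \left(-2\right)^{2} + \left(4 - -3\right) \left(-56\right) = 4 + \left(4 + 3\right) \left(-56\right) = 4 + 7 \left(-56\right) = 4 - 392 = -388$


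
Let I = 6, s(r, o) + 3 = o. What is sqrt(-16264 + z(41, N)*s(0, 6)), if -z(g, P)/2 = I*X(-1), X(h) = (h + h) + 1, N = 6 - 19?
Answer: 2*I*sqrt(4057) ≈ 127.39*I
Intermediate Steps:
s(r, o) = -3 + o
N = -13
X(h) = 1 + 2*h (X(h) = 2*h + 1 = 1 + 2*h)
z(g, P) = 12 (z(g, P) = -12*(1 + 2*(-1)) = -12*(1 - 2) = -12*(-1) = -2*(-6) = 12)
sqrt(-16264 + z(41, N)*s(0, 6)) = sqrt(-16264 + 12*(-3 + 6)) = sqrt(-16264 + 12*3) = sqrt(-16264 + 36) = sqrt(-16228) = 2*I*sqrt(4057)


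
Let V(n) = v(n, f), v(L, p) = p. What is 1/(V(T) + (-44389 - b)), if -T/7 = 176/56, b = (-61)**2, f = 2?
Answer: -1/48108 ≈ -2.0787e-5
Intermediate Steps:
b = 3721
T = -22 (T = -1232/56 = -7*22/7 = -22)
V(n) = 2
1/(V(T) + (-44389 - b)) = 1/(2 + (-44389 - 1*3721)) = 1/(2 + (-44389 - 3721)) = 1/(2 - 48110) = 1/(-48108) = -1/48108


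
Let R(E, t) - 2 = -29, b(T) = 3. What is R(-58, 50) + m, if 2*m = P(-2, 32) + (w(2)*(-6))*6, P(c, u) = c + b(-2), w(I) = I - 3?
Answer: -17/2 ≈ -8.5000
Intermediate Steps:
w(I) = -3 + I
R(E, t) = -27 (R(E, t) = 2 - 29 = -27)
P(c, u) = 3 + c (P(c, u) = c + 3 = 3 + c)
m = 37/2 (m = ((3 - 2) + ((-3 + 2)*(-6))*6)/2 = (1 - 1*(-6)*6)/2 = (1 + 6*6)/2 = (1 + 36)/2 = (½)*37 = 37/2 ≈ 18.500)
R(-58, 50) + m = -27 + 37/2 = -17/2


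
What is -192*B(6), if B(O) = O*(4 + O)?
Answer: -11520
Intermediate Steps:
-192*B(6) = -1152*(4 + 6) = -1152*10 = -192*60 = -11520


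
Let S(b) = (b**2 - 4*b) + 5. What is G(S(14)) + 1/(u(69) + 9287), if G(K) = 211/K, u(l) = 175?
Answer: 1996627/1371990 ≈ 1.4553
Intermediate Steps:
S(b) = 5 + b**2 - 4*b
G(S(14)) + 1/(u(69) + 9287) = 211/(5 + 14**2 - 4*14) + 1/(175 + 9287) = 211/(5 + 196 - 56) + 1/9462 = 211/145 + 1/9462 = 1996627/1371990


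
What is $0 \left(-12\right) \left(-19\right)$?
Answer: $0$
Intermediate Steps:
$0 \left(-12\right) \left(-19\right) = 0 \left(-19\right) = 0$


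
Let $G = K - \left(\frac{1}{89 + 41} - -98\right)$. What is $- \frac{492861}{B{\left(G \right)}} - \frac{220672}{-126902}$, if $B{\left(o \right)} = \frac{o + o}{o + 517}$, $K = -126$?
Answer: $\frac{397048522193997}{1231837714} \approx 3.2232 \cdot 10^{5}$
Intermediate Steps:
$G = - \frac{29121}{130}$ ($G = -126 - \left(\frac{1}{89 + 41} - -98\right) = -126 - \left(\frac{1}{130} + 98\right) = -126 - \frac{12741}{130} = - \frac{29121}{130} \approx -224.01$)
$B{\left(o \right)} = \frac{2 o}{517 + o}$
$- \frac{492861}{B{\left(G \right)}} - \frac{220672}{-126902} = - \frac{492861}{2 \left(- \frac{29121}{130}\right) \frac{1}{517 - \frac{29121}{130}}} - \frac{220672}{-126902} = - \frac{492861}{2 \left(- \frac{29121}{130}\right) \frac{1}{\frac{38089}{130}}} - - \frac{110336}{63451} = - \frac{492861}{2 \left(- \frac{29121}{130}\right) \frac{130}{38089}} + \frac{110336}{63451} = - \frac{492861}{- \frac{58242}{38089}} + \frac{110336}{63451} = \left(-492861\right) \left(- \frac{38089}{58242}\right) + \frac{110336}{63451} = \frac{6257527543}{19414} + \frac{110336}{63451} = \frac{397048522193997}{1231837714}$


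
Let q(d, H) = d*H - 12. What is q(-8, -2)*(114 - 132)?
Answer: -72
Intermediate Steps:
q(d, H) = -12 + H*d (q(d, H) = H*d - 12 = -12 + H*d)
q(-8, -2)*(114 - 132) = (-12 - 2*(-8))*(114 - 132) = (-12 + 16)*(-18) = 4*(-18) = -72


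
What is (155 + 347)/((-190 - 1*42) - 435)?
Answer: -502/667 ≈ -0.75262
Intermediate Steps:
(155 + 347)/((-190 - 1*42) - 435) = 502/((-190 - 42) - 435) = 502/(-232 - 435) = 502/(-667) = 502*(-1/667) = -502/667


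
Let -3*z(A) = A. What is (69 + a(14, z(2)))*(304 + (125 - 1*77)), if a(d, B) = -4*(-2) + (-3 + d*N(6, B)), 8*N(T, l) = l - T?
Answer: 65824/3 ≈ 21941.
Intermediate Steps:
N(T, l) = -T/8 + l/8 (N(T, l) = (l - T)/8 = -T/8 + l/8)
z(A) = -A/3
a(d, B) = 5 + d*(-¾ + B/8) (a(d, B) = -4*(-2) + (-3 + d*(-⅛*6 + B/8)) = 8 + (-3 + d*(-¾ + B/8)) = 5 + d*(-¾ + B/8))
(69 + a(14, z(2)))*(304 + (125 - 1*77)) = (69 + (5 + (⅛)*14*(-6 - ⅓*2)))*(304 + (125 - 1*77)) = (69 + (5 + (⅛)*14*(-6 - ⅔)))*(304 + (125 - 77)) = (69 + (5 + (⅛)*14*(-20/3)))*(304 + 48) = (69 + (5 - 35/3))*352 = (69 - 20/3)*352 = (187/3)*352 = 65824/3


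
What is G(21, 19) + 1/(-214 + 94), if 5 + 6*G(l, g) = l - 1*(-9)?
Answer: 499/120 ≈ 4.1583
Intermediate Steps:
G(l, g) = ⅔ + l/6 (G(l, g) = -⅚ + (l - 1*(-9))/6 = -⅚ + (l + 9)/6 = -⅚ + (9 + l)/6 = -⅚ + (3/2 + l/6) = ⅔ + l/6)
G(21, 19) + 1/(-214 + 94) = (⅔ + (⅙)*21) + 1/(-214 + 94) = (⅔ + 7/2) + 1/(-120) = 25/6 - 1/120 = 499/120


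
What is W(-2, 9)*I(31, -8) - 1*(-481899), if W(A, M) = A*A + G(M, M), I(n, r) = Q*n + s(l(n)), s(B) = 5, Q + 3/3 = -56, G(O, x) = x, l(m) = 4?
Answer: 458993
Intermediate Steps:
Q = -57 (Q = -1 - 56 = -57)
I(n, r) = 5 - 57*n (I(n, r) = -57*n + 5 = 5 - 57*n)
W(A, M) = M + A**2 (W(A, M) = A*A + M = A**2 + M = M + A**2)
W(-2, 9)*I(31, -8) - 1*(-481899) = (9 + (-2)**2)*(5 - 57*31) - 1*(-481899) = (9 + 4)*(5 - 1767) + 481899 = 13*(-1762) + 481899 = -22906 + 481899 = 458993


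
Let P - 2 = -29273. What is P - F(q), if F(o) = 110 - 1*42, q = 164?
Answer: -29339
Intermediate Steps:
F(o) = 68 (F(o) = 110 - 42 = 68)
P = -29271 (P = 2 - 29273 = -29271)
P - F(q) = -29271 - 1*68 = -29271 - 68 = -29339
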